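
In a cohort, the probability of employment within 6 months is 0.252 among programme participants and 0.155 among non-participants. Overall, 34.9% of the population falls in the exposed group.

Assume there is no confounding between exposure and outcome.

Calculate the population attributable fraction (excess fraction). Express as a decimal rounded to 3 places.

PAF ≈ 0.179

Let p₁ = 0.252, p₀ = 0.155.
Overall risk P(Y=1) = π·p₁ + (1−π)·p₀ = 0.349×0.252 + 0.651×0.155 = 0.18885.
Under exogeneity, PAF = [P(Y=1) − p₀] / P(Y=1).
PAF = (0.18885 − 0.155) / 0.18885 ≈ 0.1793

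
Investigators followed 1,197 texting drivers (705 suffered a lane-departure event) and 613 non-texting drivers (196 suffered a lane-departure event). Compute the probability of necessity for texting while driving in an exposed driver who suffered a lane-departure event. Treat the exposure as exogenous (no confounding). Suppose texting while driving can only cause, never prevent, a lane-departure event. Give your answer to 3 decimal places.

p₁ = P(outcome | exposed) = 705/1197 = 0.58897
p₀ = P(outcome | unexposed) = 196/613 = 0.31974
Under exogeneity and monotonicity, PN = (p₁ − p₀) / p₁.
PN = (0.58897 − 0.31974) / 0.58897 = 0.26923 / 0.58897 ≈ 0.4571

PN ≈ 0.457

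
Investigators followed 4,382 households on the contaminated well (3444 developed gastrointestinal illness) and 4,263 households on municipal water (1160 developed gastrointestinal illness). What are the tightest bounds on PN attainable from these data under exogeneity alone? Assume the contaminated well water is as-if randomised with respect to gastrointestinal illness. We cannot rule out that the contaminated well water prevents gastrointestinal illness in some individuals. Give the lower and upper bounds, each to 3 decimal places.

0.654 ≤ PN ≤ 0.926

p₁ = P(outcome | exposed) = 3444/4382 = 0.78594
p₀ = P(outcome | unexposed) = 1160/4263 = 0.27211
Under exogeneity alone the bounds on PN are max{0,(p₁−p₀)/p₁} ≤ PN ≤ min{1,(1−p₀)/p₁}.
  lower = (p₁ − p₀)/p₁ = 0.51383 / 0.78594 ≈ 0.6538
  upper = min{1, (1 − p₀)/p₁} = 0.72789 / 0.78594 ≈ 0.9261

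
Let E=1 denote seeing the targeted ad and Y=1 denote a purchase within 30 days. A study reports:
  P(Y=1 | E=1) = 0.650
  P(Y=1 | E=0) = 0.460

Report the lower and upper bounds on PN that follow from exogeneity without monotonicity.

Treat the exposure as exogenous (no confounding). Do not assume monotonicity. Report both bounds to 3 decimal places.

Let p₁ = 0.65, p₀ = 0.46.
Under exogeneity alone the bounds on PN are max{0,(p₁−p₀)/p₁} ≤ PN ≤ min{1,(1−p₀)/p₁}.
  lower = (p₁ − p₀)/p₁ = 0.19 / 0.65 ≈ 0.2923
  upper = min{1, (1 − p₀)/p₁} = 0.54 / 0.65 ≈ 0.8308

0.292 ≤ PN ≤ 0.831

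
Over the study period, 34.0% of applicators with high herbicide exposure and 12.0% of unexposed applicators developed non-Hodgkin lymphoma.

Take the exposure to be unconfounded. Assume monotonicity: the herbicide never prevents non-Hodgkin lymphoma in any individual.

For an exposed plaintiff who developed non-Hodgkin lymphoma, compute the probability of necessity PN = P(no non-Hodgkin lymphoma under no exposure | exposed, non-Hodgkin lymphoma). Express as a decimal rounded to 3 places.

p₁ = 0.34, p₀ = 0.12.
Under exogeneity and monotonicity, PN = (p₁ − p₀) / p₁.
PN = (0.34 − 0.12) / 0.34 = 0.22 / 0.34 ≈ 0.6471

PN ≈ 0.647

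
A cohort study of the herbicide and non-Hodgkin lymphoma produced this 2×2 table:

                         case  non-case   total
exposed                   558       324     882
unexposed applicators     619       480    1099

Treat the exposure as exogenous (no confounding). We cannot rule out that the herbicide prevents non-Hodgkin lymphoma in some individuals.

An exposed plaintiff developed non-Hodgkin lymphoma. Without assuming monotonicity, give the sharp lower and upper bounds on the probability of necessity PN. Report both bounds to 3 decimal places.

0.110 ≤ PN ≤ 0.690

p₁ = P(outcome | exposed) = 558/882 = 0.63265
p₀ = P(outcome | unexposed) = 619/1099 = 0.56324
Under exogeneity alone the bounds on PN are max{0,(p₁−p₀)/p₁} ≤ PN ≤ min{1,(1−p₀)/p₁}.
  lower = (p₁ − p₀)/p₁ = 0.069414 / 0.63265 ≈ 0.1097
  upper = min{1, (1 − p₀)/p₁} = 0.43676 / 0.63265 ≈ 0.6904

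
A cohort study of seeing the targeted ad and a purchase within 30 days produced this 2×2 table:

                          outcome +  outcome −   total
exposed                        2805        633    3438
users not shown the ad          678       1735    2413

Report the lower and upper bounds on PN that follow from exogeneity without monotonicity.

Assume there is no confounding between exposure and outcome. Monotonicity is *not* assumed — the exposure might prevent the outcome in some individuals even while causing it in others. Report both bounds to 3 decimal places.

p₁ = P(outcome | exposed) = 2805/3438 = 0.81588
p₀ = P(outcome | unexposed) = 678/2413 = 0.28098
Under exogeneity alone the bounds on PN are max{0,(p₁−p₀)/p₁} ≤ PN ≤ min{1,(1−p₀)/p₁}.
  lower = (p₁ − p₀)/p₁ = 0.5349 / 0.81588 ≈ 0.6556
  upper = min{1, (1 − p₀)/p₁} = 0.71902 / 0.81588 ≈ 0.8813

0.656 ≤ PN ≤ 0.881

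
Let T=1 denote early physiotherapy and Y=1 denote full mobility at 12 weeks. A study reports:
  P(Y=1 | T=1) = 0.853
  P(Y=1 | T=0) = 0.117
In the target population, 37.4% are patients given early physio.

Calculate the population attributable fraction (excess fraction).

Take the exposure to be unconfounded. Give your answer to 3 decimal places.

PAF ≈ 0.702

Let p₁ = 0.853, p₀ = 0.117.
Overall risk P(Y=1) = π·p₁ + (1−π)·p₀ = 0.374×0.853 + 0.626×0.117 = 0.39226.
Under exogeneity, PAF = [P(Y=1) − p₀] / P(Y=1).
PAF = (0.39226 − 0.117) / 0.39226 ≈ 0.7017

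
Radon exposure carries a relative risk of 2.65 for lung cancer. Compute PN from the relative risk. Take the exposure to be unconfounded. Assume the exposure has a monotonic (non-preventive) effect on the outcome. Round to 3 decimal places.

Under exogeneity and monotonicity, PN = (RR − 1) / RR = 1 − 1/RR.
PN = (2.65 − 1) / 2.65 = 1.65 / 2.65 ≈ 0.6226

PN ≈ 0.623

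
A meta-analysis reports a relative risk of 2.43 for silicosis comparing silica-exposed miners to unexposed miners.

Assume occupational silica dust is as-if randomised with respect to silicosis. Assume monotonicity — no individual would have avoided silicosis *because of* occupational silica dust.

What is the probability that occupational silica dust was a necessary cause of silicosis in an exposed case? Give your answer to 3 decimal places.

Under exogeneity and monotonicity, PN = (RR − 1) / RR = 1 − 1/RR.
PN = (2.43 − 1) / 2.43 = 1.43 / 2.43 ≈ 0.5885

PN ≈ 0.588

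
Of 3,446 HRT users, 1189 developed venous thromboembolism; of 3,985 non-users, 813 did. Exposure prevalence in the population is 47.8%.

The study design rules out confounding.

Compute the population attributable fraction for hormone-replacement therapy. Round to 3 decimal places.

p₁ = P(outcome | exposed) = 1189/3446 = 0.34504
p₀ = P(outcome | unexposed) = 813/3985 = 0.20402
Overall risk P(Y=1) = π·p₁ + (1−π)·p₀ = 0.478×0.34504 + 0.522×0.20402 = 0.27142.
Under exogeneity, PAF = [P(Y=1) − p₀] / P(Y=1).
PAF = (0.27142 − 0.20402) / 0.27142 ≈ 0.2484

PAF ≈ 0.248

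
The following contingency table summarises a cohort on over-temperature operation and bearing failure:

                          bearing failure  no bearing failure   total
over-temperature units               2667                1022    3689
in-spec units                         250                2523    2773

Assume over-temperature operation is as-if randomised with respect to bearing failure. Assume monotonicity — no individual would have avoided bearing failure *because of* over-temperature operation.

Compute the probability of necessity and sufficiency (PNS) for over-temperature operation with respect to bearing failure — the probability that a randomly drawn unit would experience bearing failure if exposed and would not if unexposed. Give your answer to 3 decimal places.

p₁ = P(outcome | exposed) = 2667/3689 = 0.72296
p₀ = P(outcome | unexposed) = 250/2773 = 0.090155
Under exogeneity and monotonicity, PNS = p₁ − p₀.
PNS = 0.72296 − 0.090155 = 0.63281

PNS ≈ 0.633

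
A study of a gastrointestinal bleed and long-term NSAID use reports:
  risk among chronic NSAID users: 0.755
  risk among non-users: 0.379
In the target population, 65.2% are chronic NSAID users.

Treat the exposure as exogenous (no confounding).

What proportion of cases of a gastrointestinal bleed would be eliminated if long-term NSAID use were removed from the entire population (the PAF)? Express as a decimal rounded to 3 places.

Let p₁ = 0.755, p₀ = 0.379.
Overall risk P(Y=1) = π·p₁ + (1−π)·p₀ = 0.652×0.755 + 0.348×0.379 = 0.62415.
Under exogeneity, PAF = [P(Y=1) − p₀] / P(Y=1).
PAF = (0.62415 − 0.379) / 0.62415 ≈ 0.3928

PAF ≈ 0.393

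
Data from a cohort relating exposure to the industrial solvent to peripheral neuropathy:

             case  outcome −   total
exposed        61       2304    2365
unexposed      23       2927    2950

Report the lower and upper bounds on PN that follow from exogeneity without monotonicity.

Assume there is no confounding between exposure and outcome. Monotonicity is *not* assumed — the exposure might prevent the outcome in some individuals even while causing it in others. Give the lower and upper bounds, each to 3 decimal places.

0.698 ≤ PN ≤ 1.000

p₁ = P(outcome | exposed) = 61/2365 = 0.025793
p₀ = P(outcome | unexposed) = 23/2950 = 0.0077966
Under exogeneity alone the bounds on PN are max{0,(p₁−p₀)/p₁} ≤ PN ≤ min{1,(1−p₀)/p₁}.
  lower = (p₁ − p₀)/p₁ = 0.017996 / 0.025793 ≈ 0.6977
  upper = min{1, (1 − p₀)/p₁} = 0.9922 / 0.025793 ≈ 38.4682 → capped at 1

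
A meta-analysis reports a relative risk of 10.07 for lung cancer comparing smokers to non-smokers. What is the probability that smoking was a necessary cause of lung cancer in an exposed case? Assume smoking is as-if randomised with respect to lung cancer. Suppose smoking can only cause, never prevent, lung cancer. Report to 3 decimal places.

Under exogeneity and monotonicity, PN = (RR − 1) / RR = 1 − 1/RR.
PN = (10.07 − 1) / 10.07 = 9.07 / 10.07 ≈ 0.9007

PN ≈ 0.901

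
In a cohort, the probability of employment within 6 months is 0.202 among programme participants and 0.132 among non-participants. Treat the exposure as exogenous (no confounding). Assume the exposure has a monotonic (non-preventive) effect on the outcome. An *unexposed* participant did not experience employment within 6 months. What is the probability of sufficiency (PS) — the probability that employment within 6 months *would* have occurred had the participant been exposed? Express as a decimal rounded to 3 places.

PS ≈ 0.081

Let p₁ = 0.202, p₀ = 0.132.
Under exogeneity and monotonicity, PS = (p₁ − p₀) / (1 − p₀).
PS = (0.202 − 0.132) / (1 − 0.132) = 0.07 / 0.868 ≈ 0.0806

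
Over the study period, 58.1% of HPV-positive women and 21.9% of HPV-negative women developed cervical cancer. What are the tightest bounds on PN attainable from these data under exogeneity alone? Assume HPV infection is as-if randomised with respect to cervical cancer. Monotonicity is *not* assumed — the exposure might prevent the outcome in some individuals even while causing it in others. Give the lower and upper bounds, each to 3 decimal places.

p₁ = 0.581, p₀ = 0.219.
Under exogeneity alone the bounds on PN are max{0,(p₁−p₀)/p₁} ≤ PN ≤ min{1,(1−p₀)/p₁}.
  lower = (p₁ − p₀)/p₁ = 0.362 / 0.581 ≈ 0.6231
  upper = min{1, (1 − p₀)/p₁} = 0.781 / 0.581 ≈ 1.3442 → capped at 1

0.623 ≤ PN ≤ 1.000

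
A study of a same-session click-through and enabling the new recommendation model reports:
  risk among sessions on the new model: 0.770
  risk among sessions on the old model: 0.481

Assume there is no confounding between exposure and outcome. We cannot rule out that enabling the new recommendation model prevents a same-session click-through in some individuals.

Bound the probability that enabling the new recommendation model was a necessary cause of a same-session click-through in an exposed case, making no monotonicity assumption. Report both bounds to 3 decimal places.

Let p₁ = 0.77, p₀ = 0.481.
Under exogeneity alone the bounds on PN are max{0,(p₁−p₀)/p₁} ≤ PN ≤ min{1,(1−p₀)/p₁}.
  lower = (p₁ − p₀)/p₁ = 0.289 / 0.77 ≈ 0.3753
  upper = min{1, (1 − p₀)/p₁} = 0.519 / 0.77 ≈ 0.6740

0.375 ≤ PN ≤ 0.674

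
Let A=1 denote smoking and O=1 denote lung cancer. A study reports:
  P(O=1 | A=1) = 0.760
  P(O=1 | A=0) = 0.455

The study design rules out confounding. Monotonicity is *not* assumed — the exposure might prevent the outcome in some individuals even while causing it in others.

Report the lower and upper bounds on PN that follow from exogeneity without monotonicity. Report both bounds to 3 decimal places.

0.401 ≤ PN ≤ 0.717

Let p₁ = 0.76, p₀ = 0.455.
Under exogeneity alone the bounds on PN are max{0,(p₁−p₀)/p₁} ≤ PN ≤ min{1,(1−p₀)/p₁}.
  lower = (p₁ − p₀)/p₁ = 0.305 / 0.76 ≈ 0.4013
  upper = min{1, (1 − p₀)/p₁} = 0.545 / 0.76 ≈ 0.7171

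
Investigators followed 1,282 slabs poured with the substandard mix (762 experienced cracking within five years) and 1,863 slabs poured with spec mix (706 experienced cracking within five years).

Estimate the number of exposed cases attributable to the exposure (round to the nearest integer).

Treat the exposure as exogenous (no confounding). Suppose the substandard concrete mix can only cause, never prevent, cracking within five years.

about 276 cases

p₁ = P(outcome | exposed) = 762/1282 = 0.59438
p₀ = P(outcome | unexposed) = 706/1863 = 0.37896
PN = (p₁ − p₀)/p₁ = (0.59438 − 0.37896) / 0.59438 ≈ 0.36243.
Attributable cases ≈ PN × (exposed cases) = 0.36243 × 762 ≈ 276.17.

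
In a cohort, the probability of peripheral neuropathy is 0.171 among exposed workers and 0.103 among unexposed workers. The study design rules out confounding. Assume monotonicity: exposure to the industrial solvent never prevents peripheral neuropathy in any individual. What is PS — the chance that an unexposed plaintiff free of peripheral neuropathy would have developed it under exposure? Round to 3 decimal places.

Let p₁ = 0.171, p₀ = 0.103.
Under exogeneity and monotonicity, PS = (p₁ − p₀) / (1 − p₀).
PS = (0.171 − 0.103) / (1 − 0.103) = 0.068 / 0.897 ≈ 0.0758

PS ≈ 0.076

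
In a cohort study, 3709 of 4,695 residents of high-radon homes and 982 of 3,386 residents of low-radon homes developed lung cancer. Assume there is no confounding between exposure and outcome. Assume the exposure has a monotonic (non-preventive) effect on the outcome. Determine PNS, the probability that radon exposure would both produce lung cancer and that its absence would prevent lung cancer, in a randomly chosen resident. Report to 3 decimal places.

PNS ≈ 0.500

p₁ = P(outcome | exposed) = 3709/4695 = 0.78999
p₀ = P(outcome | unexposed) = 982/3386 = 0.29002
Under exogeneity and monotonicity, PNS = p₁ − p₀.
PNS = 0.78999 − 0.29002 = 0.49997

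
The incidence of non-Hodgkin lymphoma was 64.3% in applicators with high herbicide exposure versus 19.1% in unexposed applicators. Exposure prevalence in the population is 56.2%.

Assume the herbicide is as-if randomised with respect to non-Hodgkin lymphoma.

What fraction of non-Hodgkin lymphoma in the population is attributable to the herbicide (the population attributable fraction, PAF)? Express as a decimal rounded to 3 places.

PAF ≈ 0.571

p₁ = 0.643, p₀ = 0.191.
Overall risk P(Y=1) = π·p₁ + (1−π)·p₀ = 0.562×0.643 + 0.438×0.191 = 0.44502.
Under exogeneity, PAF = [P(Y=1) − p₀] / P(Y=1).
PAF = (0.44502 − 0.191) / 0.44502 ≈ 0.5708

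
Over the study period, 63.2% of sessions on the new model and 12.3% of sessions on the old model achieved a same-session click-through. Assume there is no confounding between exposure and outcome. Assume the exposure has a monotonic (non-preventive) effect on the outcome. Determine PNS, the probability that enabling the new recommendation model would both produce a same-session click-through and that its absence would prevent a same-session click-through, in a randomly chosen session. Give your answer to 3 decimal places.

p₁ = 0.632, p₀ = 0.123.
Under exogeneity and monotonicity, PNS = p₁ − p₀.
PNS = 0.632 − 0.123 = 0.509

PNS ≈ 0.509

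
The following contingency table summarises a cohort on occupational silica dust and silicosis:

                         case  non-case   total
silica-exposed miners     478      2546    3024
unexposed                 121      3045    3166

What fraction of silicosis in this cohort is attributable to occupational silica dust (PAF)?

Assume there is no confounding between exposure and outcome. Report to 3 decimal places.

p₁ = P(outcome | exposed) = 478/3024 = 0.15807
p₀ = P(outcome | unexposed) = 121/3166 = 0.038219
Exposure prevalence π = 3024/6190 = 0.48853; overall risk P(Y=1) = 0.096769.
Under exogeneity, PAF = [P(Y=1) − p₀]/P(Y=1).
PAF = (0.096769 − 0.038219) / 0.096769 ≈ 0.6051

PAF ≈ 0.605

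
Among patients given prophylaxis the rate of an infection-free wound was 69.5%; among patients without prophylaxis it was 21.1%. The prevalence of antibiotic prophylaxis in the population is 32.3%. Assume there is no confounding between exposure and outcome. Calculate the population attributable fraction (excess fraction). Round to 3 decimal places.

PAF ≈ 0.426

p₁ = 0.695, p₀ = 0.211.
Overall risk P(Y=1) = π·p₁ + (1−π)·p₀ = 0.323×0.695 + 0.677×0.211 = 0.36733.
Under exogeneity, PAF = [P(Y=1) − p₀] / P(Y=1).
PAF = (0.36733 − 0.211) / 0.36733 ≈ 0.4256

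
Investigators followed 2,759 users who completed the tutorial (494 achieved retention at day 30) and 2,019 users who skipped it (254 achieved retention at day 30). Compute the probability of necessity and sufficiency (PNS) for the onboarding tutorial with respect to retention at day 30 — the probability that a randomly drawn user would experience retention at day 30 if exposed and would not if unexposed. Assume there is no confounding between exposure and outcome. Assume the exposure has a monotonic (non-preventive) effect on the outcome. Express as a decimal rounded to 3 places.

PNS ≈ 0.053

p₁ = P(outcome | exposed) = 494/2759 = 0.17905
p₀ = P(outcome | unexposed) = 254/2019 = 0.1258
Under exogeneity and monotonicity, PNS = p₁ − p₀.
PNS = 0.17905 − 0.1258 = 0.053246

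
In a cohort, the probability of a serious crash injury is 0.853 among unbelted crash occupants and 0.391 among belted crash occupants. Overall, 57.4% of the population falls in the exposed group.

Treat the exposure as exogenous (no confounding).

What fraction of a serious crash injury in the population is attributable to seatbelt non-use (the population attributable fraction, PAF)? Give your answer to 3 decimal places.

PAF ≈ 0.404

Let p₁ = 0.853, p₀ = 0.391.
Overall risk P(Y=1) = π·p₁ + (1−π)·p₀ = 0.574×0.853 + 0.426×0.391 = 0.65619.
Under exogeneity, PAF = [P(Y=1) − p₀] / P(Y=1).
PAF = (0.65619 − 0.391) / 0.65619 ≈ 0.4041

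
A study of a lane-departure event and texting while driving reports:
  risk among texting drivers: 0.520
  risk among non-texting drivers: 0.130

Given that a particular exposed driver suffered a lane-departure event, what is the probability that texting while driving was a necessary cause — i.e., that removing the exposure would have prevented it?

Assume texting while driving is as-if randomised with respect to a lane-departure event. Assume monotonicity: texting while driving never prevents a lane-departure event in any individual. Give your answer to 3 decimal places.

Let p₁ = 0.52, p₀ = 0.13.
Under exogeneity and monotonicity, PN = (p₁ − p₀) / p₁.
PN = (0.52 − 0.13) / 0.52 = 0.39 / 0.52 ≈ 0.7500

PN ≈ 0.750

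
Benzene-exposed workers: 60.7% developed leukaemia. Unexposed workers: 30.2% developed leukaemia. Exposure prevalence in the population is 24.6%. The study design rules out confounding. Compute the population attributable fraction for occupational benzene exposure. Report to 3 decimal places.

PAF ≈ 0.199

p₁ = 0.607, p₀ = 0.302.
Overall risk P(Y=1) = π·p₁ + (1−π)·p₀ = 0.246×0.607 + 0.754×0.302 = 0.37703.
Under exogeneity, PAF = [P(Y=1) − p₀] / P(Y=1).
PAF = (0.37703 − 0.302) / 0.37703 ≈ 0.1990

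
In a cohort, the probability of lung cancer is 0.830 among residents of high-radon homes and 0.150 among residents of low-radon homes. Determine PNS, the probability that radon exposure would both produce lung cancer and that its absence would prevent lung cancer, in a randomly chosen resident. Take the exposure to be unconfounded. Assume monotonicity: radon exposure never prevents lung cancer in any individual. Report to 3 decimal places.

Let p₁ = 0.83, p₀ = 0.15.
Under exogeneity and monotonicity, PNS = p₁ − p₀.
PNS = 0.83 − 0.15 = 0.68

PNS ≈ 0.680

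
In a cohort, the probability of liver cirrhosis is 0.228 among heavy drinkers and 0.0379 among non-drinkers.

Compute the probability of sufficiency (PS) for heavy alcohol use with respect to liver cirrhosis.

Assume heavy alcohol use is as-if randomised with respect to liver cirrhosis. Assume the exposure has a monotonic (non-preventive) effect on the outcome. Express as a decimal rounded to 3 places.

Let p₁ = 0.228, p₀ = 0.0379.
Under exogeneity and monotonicity, PS = (p₁ − p₀) / (1 − p₀).
PS = (0.228 − 0.0379) / (1 − 0.0379) = 0.1901 / 0.9621 ≈ 0.1976

PS ≈ 0.198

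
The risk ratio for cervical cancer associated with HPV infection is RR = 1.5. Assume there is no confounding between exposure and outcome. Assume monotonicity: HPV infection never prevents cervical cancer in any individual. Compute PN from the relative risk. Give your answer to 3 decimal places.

PN ≈ 0.333

Under exogeneity and monotonicity, PN = (RR − 1) / RR = 1 − 1/RR.
PN = (1.5 − 1) / 1.5 = 0.5 / 1.5 ≈ 0.3333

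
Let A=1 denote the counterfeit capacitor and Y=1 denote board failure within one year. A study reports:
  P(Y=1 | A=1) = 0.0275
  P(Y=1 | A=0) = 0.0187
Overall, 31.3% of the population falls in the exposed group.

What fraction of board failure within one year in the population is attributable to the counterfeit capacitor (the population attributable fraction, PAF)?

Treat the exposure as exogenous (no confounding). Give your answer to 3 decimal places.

Let p₁ = 0.0275, p₀ = 0.0187.
Overall risk P(Y=1) = π·p₁ + (1−π)·p₀ = 0.313×0.0275 + 0.687×0.0187 = 0.021454.
Under exogeneity, PAF = [P(Y=1) − p₀] / P(Y=1).
PAF = (0.021454 − 0.0187) / 0.021454 ≈ 0.1284

PAF ≈ 0.128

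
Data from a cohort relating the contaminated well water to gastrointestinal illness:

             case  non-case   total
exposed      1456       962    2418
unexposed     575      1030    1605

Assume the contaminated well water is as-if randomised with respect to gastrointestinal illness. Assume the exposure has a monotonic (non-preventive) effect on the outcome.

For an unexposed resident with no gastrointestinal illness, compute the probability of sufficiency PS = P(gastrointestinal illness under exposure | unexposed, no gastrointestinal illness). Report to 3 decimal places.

p₁ = P(outcome | exposed) = 1456/2418 = 0.60215
p₀ = P(outcome | unexposed) = 575/1605 = 0.35826
Under exogeneity and monotonicity, PS = (p₁ − p₀) / (1 − p₀).
PS = (0.60215 − 0.35826) / (1 − 0.35826) = 0.2439 / 0.64174 ≈ 0.3801

PS ≈ 0.380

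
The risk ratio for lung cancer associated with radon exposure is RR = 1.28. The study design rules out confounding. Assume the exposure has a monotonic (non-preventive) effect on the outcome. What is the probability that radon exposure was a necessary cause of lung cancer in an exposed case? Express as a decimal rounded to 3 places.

PN ≈ 0.219

Under exogeneity and monotonicity, PN = (RR − 1) / RR = 1 − 1/RR.
PN = (1.28 − 1) / 1.28 = 0.28 / 1.28 ≈ 0.2188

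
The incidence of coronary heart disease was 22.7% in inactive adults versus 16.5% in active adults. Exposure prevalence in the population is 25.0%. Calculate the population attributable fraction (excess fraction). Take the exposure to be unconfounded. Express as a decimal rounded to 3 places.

PAF ≈ 0.086

p₁ = 0.227, p₀ = 0.165.
Overall risk P(Y=1) = π·p₁ + (1−π)·p₀ = 0.25×0.227 + 0.75×0.165 = 0.1805.
Under exogeneity, PAF = [P(Y=1) − p₀] / P(Y=1).
PAF = (0.1805 − 0.165) / 0.1805 ≈ 0.0859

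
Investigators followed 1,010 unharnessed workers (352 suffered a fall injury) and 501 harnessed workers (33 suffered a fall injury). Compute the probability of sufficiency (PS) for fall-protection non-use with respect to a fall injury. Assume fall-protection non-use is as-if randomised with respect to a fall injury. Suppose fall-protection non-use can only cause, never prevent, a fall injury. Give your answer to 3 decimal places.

p₁ = P(outcome | exposed) = 352/1010 = 0.34851
p₀ = P(outcome | unexposed) = 33/501 = 0.065868
Under exogeneity and monotonicity, PS = (p₁ − p₀) / (1 − p₀).
PS = (0.34851 − 0.065868) / (1 − 0.065868) = 0.28265 / 0.93413 ≈ 0.3026

PS ≈ 0.303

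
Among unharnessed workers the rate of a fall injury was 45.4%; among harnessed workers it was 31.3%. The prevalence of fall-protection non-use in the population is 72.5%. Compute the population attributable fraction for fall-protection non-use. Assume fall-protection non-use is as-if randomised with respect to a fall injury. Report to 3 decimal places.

p₁ = 0.454, p₀ = 0.313.
Overall risk P(Y=1) = π·p₁ + (1−π)·p₀ = 0.725×0.454 + 0.275×0.313 = 0.41522.
Under exogeneity, PAF = [P(Y=1) − p₀] / P(Y=1).
PAF = (0.41522 − 0.313) / 0.41522 ≈ 0.2462

PAF ≈ 0.246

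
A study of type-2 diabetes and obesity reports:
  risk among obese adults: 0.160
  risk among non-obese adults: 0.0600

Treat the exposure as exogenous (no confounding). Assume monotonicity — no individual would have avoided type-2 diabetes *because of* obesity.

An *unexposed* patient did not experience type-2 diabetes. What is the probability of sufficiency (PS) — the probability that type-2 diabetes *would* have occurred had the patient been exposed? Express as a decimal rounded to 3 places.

Let p₁ = 0.16, p₀ = 0.06.
Under exogeneity and monotonicity, PS = (p₁ − p₀) / (1 − p₀).
PS = (0.16 − 0.06) / (1 − 0.06) = 0.1 / 0.94 ≈ 0.1064

PS ≈ 0.106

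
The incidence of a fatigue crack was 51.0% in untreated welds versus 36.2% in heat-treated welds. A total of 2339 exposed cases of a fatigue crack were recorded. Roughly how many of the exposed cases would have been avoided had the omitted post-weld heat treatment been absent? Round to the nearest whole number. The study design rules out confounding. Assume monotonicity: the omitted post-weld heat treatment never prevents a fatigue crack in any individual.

p₁ = 0.51, p₀ = 0.362.
PN = (p₁ − p₀)/p₁ = (0.51 − 0.362) / 0.51 ≈ 0.29020.
Attributable cases ≈ PN × (exposed cases) = 0.29020 × 2339 ≈ 678.77.

about 679 cases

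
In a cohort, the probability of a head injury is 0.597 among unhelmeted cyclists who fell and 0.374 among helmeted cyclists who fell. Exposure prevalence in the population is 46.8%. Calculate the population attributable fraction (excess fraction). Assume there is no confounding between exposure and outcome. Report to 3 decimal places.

PAF ≈ 0.218

Let p₁ = 0.597, p₀ = 0.374.
Overall risk P(Y=1) = π·p₁ + (1−π)·p₀ = 0.468×0.597 + 0.532×0.374 = 0.47836.
Under exogeneity, PAF = [P(Y=1) − p₀] / P(Y=1).
PAF = (0.47836 − 0.374) / 0.47836 ≈ 0.2182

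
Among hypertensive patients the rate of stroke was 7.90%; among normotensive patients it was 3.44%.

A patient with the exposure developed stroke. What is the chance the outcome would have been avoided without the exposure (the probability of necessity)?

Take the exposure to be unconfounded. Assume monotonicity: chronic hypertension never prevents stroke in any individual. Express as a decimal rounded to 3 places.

p₁ = 0.079, p₀ = 0.0344.
Under exogeneity and monotonicity, PN = (p₁ − p₀) / p₁.
PN = (0.079 − 0.0344) / 0.079 = 0.0446 / 0.079 ≈ 0.5646

PN ≈ 0.565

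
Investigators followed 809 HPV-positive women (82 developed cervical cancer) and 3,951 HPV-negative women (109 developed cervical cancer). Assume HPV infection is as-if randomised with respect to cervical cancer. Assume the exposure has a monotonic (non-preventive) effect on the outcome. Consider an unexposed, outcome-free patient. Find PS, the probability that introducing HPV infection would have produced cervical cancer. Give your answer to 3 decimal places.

p₁ = P(outcome | exposed) = 82/809 = 0.10136
p₀ = P(outcome | unexposed) = 109/3951 = 0.027588
Under exogeneity and monotonicity, PS = (p₁ − p₀) / (1 − p₀).
PS = (0.10136 − 0.027588) / (1 − 0.027588) = 0.073772 / 0.97241 ≈ 0.0759

PS ≈ 0.076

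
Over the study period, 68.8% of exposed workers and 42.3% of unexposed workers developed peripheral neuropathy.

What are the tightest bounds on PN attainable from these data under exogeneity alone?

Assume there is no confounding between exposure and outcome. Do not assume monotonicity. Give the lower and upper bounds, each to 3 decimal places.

p₁ = 0.688, p₀ = 0.423.
Under exogeneity alone the bounds on PN are max{0,(p₁−p₀)/p₁} ≤ PN ≤ min{1,(1−p₀)/p₁}.
  lower = (p₁ − p₀)/p₁ = 0.265 / 0.688 ≈ 0.3852
  upper = min{1, (1 − p₀)/p₁} = 0.577 / 0.688 ≈ 0.8387

0.385 ≤ PN ≤ 0.839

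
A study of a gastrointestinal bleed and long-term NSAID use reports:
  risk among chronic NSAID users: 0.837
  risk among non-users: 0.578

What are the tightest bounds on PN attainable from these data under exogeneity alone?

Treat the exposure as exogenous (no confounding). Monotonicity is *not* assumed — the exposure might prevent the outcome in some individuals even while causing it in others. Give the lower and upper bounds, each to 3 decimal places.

Let p₁ = 0.837, p₀ = 0.578.
Under exogeneity alone the bounds on PN are max{0,(p₁−p₀)/p₁} ≤ PN ≤ min{1,(1−p₀)/p₁}.
  lower = (p₁ − p₀)/p₁ = 0.259 / 0.837 ≈ 0.3094
  upper = min{1, (1 − p₀)/p₁} = 0.422 / 0.837 ≈ 0.5042

0.309 ≤ PN ≤ 0.504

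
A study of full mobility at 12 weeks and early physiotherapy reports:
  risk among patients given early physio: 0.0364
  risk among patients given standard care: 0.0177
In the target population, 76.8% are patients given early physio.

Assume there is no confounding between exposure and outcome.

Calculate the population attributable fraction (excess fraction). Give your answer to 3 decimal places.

Let p₁ = 0.0364, p₀ = 0.0177.
Overall risk P(Y=1) = π·p₁ + (1−π)·p₀ = 0.768×0.0364 + 0.232×0.0177 = 0.032062.
Under exogeneity, PAF = [P(Y=1) − p₀] / P(Y=1).
PAF = (0.032062 − 0.0177) / 0.032062 ≈ 0.4479

PAF ≈ 0.448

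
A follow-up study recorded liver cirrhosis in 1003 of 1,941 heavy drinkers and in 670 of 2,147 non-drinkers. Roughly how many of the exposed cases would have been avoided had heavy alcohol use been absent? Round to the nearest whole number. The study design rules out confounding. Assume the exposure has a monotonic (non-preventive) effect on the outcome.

p₁ = P(outcome | exposed) = 1003/1941 = 0.51674
p₀ = P(outcome | unexposed) = 670/2147 = 0.31206
PN = (p₁ − p₀)/p₁ = (0.51674 − 0.31206) / 0.51674 ≈ 0.39610.
Attributable cases ≈ PN × (exposed cases) = 0.39610 × 1003 ≈ 397.29.

about 397 cases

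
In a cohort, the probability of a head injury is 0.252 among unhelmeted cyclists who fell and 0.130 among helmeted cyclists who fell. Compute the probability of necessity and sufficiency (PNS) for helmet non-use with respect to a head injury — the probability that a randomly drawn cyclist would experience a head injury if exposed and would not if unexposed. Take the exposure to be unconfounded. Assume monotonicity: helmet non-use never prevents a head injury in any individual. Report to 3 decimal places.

PNS ≈ 0.122

Let p₁ = 0.252, p₀ = 0.13.
Under exogeneity and monotonicity, PNS = p₁ − p₀.
PNS = 0.252 − 0.13 = 0.122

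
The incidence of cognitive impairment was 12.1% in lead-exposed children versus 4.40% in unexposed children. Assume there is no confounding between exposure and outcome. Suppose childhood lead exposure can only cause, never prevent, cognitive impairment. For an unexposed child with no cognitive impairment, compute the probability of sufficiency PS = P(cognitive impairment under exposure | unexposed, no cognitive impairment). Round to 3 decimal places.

PS ≈ 0.081

p₁ = 0.121, p₀ = 0.044.
Under exogeneity and monotonicity, PS = (p₁ − p₀) / (1 − p₀).
PS = (0.121 − 0.044) / (1 − 0.044) = 0.077 / 0.956 ≈ 0.0805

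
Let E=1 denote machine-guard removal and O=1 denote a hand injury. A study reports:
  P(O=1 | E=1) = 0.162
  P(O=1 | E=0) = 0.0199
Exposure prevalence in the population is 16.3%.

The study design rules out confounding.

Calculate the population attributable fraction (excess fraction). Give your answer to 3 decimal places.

PAF ≈ 0.538

Let p₁ = 0.162, p₀ = 0.0199.
Overall risk P(Y=1) = π·p₁ + (1−π)·p₀ = 0.163×0.162 + 0.837×0.0199 = 0.043062.
Under exogeneity, PAF = [P(Y=1) − p₀] / P(Y=1).
PAF = (0.043062 − 0.0199) / 0.043062 ≈ 0.5379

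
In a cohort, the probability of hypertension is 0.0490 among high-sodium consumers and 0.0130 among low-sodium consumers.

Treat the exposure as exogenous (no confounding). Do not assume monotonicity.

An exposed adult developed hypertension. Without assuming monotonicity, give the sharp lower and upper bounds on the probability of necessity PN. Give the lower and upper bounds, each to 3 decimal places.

0.735 ≤ PN ≤ 1.000

Let p₁ = 0.049, p₀ = 0.013.
Under exogeneity alone the bounds on PN are max{0,(p₁−p₀)/p₁} ≤ PN ≤ min{1,(1−p₀)/p₁}.
  lower = (p₁ − p₀)/p₁ = 0.036 / 0.049 ≈ 0.7347
  upper = min{1, (1 − p₀)/p₁} = 0.987 / 0.049 ≈ 20.1429 → capped at 1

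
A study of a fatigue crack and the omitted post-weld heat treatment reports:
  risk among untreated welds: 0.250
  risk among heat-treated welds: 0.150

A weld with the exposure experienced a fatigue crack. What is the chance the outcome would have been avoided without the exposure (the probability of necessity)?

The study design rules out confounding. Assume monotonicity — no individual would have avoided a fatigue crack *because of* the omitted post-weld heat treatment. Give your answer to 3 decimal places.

Let p₁ = 0.25, p₀ = 0.15.
Under exogeneity and monotonicity, PN = (p₁ − p₀) / p₁.
PN = (0.25 − 0.15) / 0.25 = 0.1 / 0.25 ≈ 0.4000

PN ≈ 0.400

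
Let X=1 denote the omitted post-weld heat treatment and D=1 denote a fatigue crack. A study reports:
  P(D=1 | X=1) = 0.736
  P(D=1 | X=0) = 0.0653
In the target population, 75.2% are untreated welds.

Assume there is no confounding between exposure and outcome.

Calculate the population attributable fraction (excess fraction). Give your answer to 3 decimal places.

Let p₁ = 0.736, p₀ = 0.0653.
Overall risk P(Y=1) = π·p₁ + (1−π)·p₀ = 0.752×0.736 + 0.248×0.0653 = 0.56967.
Under exogeneity, PAF = [P(Y=1) − p₀] / P(Y=1).
PAF = (0.56967 − 0.0653) / 0.56967 ≈ 0.8854

PAF ≈ 0.885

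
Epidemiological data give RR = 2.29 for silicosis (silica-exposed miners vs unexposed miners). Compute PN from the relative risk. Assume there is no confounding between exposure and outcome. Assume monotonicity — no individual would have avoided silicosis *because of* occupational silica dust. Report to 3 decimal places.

PN ≈ 0.563

Under exogeneity and monotonicity, PN = (RR − 1) / RR = 1 − 1/RR.
PN = (2.29 − 1) / 2.29 = 1.29 / 2.29 ≈ 0.5633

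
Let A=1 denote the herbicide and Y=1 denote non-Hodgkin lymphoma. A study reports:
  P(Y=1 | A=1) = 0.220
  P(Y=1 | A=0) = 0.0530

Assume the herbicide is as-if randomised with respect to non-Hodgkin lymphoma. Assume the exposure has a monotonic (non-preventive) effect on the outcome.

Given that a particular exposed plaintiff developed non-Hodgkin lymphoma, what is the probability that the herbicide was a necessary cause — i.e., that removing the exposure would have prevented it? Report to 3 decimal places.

PN ≈ 0.759

Let p₁ = 0.22, p₀ = 0.053.
Under exogeneity and monotonicity, PN = (p₁ − p₀) / p₁.
PN = (0.22 − 0.053) / 0.22 = 0.167 / 0.22 ≈ 0.7591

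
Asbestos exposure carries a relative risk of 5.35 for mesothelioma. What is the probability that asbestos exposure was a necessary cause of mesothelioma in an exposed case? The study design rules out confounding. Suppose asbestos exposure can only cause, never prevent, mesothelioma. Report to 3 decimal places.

Under exogeneity and monotonicity, PN = (RR − 1) / RR = 1 − 1/RR.
PN = (5.35 − 1) / 5.35 = 4.35 / 5.35 ≈ 0.8131

PN ≈ 0.813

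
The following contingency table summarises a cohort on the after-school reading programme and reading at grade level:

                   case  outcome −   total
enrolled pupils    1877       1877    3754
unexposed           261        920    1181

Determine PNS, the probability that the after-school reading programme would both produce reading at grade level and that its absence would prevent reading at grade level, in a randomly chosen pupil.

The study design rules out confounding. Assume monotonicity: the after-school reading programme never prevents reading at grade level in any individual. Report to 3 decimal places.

PNS ≈ 0.279

p₁ = P(outcome | exposed) = 1877/3754 = 0.5
p₀ = P(outcome | unexposed) = 261/1181 = 0.221
Under exogeneity and monotonicity, PNS = p₁ − p₀.
PNS = 0.5 − 0.221 = 0.279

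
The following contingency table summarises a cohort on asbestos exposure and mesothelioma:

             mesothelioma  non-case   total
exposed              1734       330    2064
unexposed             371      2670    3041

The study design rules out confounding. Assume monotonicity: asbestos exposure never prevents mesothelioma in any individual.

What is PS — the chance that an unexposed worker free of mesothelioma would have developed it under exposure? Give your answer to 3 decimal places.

p₁ = P(outcome | exposed) = 1734/2064 = 0.84012
p₀ = P(outcome | unexposed) = 371/3041 = 0.122
Under exogeneity and monotonicity, PS = (p₁ − p₀) / (1 − p₀).
PS = (0.84012 − 0.122) / (1 − 0.122) = 0.71812 / 0.878 ≈ 0.8179

PS ≈ 0.818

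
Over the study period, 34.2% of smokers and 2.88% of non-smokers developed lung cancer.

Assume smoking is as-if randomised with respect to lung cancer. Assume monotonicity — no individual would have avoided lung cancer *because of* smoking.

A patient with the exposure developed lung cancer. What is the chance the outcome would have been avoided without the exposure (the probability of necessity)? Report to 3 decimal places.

PN ≈ 0.916

p₁ = 0.342, p₀ = 0.0288.
Under exogeneity and monotonicity, PN = (p₁ − p₀) / p₁.
PN = (0.342 − 0.0288) / 0.342 = 0.3132 / 0.342 ≈ 0.9158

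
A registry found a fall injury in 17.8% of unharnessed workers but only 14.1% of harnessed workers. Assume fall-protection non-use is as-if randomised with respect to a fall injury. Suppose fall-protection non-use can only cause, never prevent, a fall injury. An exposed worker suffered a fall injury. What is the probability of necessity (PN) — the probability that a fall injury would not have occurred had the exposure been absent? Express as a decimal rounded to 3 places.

p₁ = 0.178, p₀ = 0.141.
Under exogeneity and monotonicity, PN = (p₁ − p₀) / p₁.
PN = (0.178 − 0.141) / 0.178 = 0.037 / 0.178 ≈ 0.2079

PN ≈ 0.208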